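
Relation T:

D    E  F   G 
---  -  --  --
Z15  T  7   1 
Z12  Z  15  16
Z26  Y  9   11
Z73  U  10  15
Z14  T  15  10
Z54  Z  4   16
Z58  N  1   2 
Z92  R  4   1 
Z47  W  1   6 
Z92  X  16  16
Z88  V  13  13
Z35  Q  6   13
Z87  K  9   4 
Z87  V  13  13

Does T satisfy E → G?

E=T: 2 rows → G takes values {1, 10} — violation
E=Z: 2 rows → G = 16, 16 ✓
E=Y: 1 row → G = 11 ✓
E=U: 1 row → G = 15 ✓
E=N: 1 row → G = 2 ✓
E=R: 1 row → G = 1 ✓
E=W: 1 row → G = 6 ✓
E=X: 1 row → G = 16 ✓
E=V: 2 rows → G = 13, 13 ✓
E=Q: 1 row → G = 13 ✓
E=K: 1 row → G = 4 ✓
Two rows agree on E but differ on G, so E → G does not hold.

No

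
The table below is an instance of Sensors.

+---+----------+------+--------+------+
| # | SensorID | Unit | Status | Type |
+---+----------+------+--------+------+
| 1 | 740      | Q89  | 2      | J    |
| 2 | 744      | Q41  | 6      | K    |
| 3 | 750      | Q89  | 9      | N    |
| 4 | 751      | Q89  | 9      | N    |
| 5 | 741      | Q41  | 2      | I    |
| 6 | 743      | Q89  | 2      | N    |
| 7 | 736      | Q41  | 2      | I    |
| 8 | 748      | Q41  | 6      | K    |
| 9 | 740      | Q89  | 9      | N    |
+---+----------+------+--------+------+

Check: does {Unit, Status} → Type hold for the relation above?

(Unit=Q89, Status=2): rows 1, 6 → Type takes values {J, N} — violation
(Unit=Q41, Status=6): rows 2, 8 → Type = K, K ✓
(Unit=Q89, Status=9): rows 3, 4, 9 → Type = N, N, N ✓
(Unit=Q41, Status=2): rows 5, 7 → Type = I, I ✓
Two rows agree on {Unit, Status} but differ on Type, so {Unit, Status} → Type does not hold.

No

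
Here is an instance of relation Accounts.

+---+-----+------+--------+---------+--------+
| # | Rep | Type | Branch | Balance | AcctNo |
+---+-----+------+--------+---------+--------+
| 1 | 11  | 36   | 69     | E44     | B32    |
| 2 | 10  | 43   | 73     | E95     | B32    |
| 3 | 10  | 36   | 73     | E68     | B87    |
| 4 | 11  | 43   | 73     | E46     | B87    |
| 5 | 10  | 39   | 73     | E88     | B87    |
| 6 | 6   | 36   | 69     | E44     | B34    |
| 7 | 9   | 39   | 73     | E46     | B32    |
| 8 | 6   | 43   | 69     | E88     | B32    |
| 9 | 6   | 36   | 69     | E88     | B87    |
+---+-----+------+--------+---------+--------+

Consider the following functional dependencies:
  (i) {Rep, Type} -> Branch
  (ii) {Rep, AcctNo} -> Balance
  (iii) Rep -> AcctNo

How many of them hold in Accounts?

(i) {Rep, Type} -> Branch: every LHS value maps to a single RHS value — holds.
(ii) {Rep, AcctNo} -> Balance: (Rep=10, AcctNo=B87): rows 3, 5 → Balance takes values {E68, E88} — violation — fails.
(iii) Rep -> AcctNo: Rep=11: rows 1, 4 → AcctNo takes values {B32, B87} — violation; Rep=10: rows 2, 3, 5 → AcctNo takes values {B32, B87} — violation; Rep=6: rows 6, 8, 9 → AcctNo takes values {B34, B32, B87} — violation — fails.
1 of the 3 dependencies holds.

1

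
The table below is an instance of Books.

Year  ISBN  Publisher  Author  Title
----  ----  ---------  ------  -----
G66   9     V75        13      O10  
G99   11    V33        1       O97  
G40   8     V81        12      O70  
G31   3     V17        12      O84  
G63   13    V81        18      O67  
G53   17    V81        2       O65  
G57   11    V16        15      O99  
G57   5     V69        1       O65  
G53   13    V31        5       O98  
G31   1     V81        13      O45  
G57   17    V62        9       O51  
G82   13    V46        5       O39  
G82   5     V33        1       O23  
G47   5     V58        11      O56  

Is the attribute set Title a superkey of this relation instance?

No

Two distinct rows share Title=O65, so Title does not determine every attribute — not a superkey.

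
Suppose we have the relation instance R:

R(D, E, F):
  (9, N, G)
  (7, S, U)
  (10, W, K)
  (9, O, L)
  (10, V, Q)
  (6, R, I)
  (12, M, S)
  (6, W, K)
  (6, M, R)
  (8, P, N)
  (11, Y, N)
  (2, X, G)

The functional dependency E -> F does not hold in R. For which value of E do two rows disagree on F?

M

E=N: 1 row → F = G ✓
E=S: 1 row → F = U ✓
E=W: 2 rows → F = K, K ✓
E=O: 1 row → F = L ✓
E=V: 1 row → F = Q ✓
E=R: 1 row → F = I ✓
E=M: 2 rows → F takes values {S, R} — violation
E=P: 1 row → F = N ✓
E=Y: 1 row → F = N ✓
E=X: 1 row → F = G ✓
The only E value with inconsistent F is E=M.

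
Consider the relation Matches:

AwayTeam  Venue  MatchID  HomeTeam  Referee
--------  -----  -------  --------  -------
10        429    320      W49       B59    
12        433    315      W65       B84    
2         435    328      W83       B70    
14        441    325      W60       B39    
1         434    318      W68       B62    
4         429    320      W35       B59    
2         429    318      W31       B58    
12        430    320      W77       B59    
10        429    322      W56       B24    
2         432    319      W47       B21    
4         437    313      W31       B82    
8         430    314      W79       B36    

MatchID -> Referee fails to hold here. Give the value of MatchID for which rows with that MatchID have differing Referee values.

318

MatchID=320: 3 rows → Referee = B59, B59, B59 ✓
MatchID=315: 1 row → Referee = B84 ✓
MatchID=328: 1 row → Referee = B70 ✓
MatchID=325: 1 row → Referee = B39 ✓
MatchID=318: 2 rows → Referee takes values {B62, B58} — violation
MatchID=322: 1 row → Referee = B24 ✓
MatchID=319: 1 row → Referee = B21 ✓
MatchID=313: 1 row → Referee = B82 ✓
MatchID=314: 1 row → Referee = B36 ✓
The only MatchID value with inconsistent Referee is MatchID=318.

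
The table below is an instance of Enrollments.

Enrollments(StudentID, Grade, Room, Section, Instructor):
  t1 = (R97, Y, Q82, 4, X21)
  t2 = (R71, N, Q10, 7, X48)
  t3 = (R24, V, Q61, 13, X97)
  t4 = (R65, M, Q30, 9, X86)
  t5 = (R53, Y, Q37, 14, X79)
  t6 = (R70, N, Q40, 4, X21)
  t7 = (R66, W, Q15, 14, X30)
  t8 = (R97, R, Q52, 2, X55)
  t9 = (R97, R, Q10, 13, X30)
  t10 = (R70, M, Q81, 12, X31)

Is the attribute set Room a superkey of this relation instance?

Rows 2 and 9 have the same Room value Room=Q10 but are distinct tuples, so Room does not determine every attribute — not a superkey.

No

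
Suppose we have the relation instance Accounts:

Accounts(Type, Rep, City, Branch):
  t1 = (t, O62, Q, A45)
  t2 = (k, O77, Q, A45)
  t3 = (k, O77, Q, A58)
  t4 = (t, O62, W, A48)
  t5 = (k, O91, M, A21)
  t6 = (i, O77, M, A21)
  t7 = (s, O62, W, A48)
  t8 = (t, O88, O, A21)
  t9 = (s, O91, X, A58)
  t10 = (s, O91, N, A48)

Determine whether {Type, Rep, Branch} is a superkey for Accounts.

Yes

All 10 rows have distinct {Type, Rep, Branch} values, so {Type, Rep, Branch} → (all attributes) holds and {Type, Rep, Branch} is a superkey.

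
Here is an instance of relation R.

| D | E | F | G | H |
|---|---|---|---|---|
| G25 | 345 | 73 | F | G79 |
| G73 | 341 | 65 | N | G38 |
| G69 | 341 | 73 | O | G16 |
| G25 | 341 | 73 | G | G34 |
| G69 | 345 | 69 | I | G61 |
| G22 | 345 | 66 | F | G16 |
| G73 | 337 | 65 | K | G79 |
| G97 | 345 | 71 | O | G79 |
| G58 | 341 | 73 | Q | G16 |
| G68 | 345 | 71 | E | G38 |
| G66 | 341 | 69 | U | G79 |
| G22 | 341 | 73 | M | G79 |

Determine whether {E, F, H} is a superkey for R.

No

Two distinct rows share (E=341, F=73, H=G16), so {E, F, H} does not determine every attribute — not a superkey.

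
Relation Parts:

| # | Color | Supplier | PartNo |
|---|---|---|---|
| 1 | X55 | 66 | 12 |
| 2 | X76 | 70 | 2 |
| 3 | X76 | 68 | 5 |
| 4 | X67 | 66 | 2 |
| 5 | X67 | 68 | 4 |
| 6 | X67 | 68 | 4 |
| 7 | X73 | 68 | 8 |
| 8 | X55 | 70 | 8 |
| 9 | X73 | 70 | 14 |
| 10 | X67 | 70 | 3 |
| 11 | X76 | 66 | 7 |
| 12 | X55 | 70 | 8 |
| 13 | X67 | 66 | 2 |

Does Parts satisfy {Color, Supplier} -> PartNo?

Yes

(Color=X55, Supplier=66): row 1 → PartNo = 12 ✓
(Color=X76, Supplier=70): row 2 → PartNo = 2 ✓
(Color=X76, Supplier=68): row 3 → PartNo = 5 ✓
(Color=X67, Supplier=66): rows 4, 13 → PartNo = 2, 2 ✓
(Color=X67, Supplier=68): rows 5, 6 → PartNo = 4, 4 ✓
(Color=X73, Supplier=68): row 7 → PartNo = 8 ✓
(Color=X55, Supplier=70): rows 8, 12 → PartNo = 8, 8 ✓
(Color=X73, Supplier=70): row 9 → PartNo = 14 ✓
(Color=X67, Supplier=70): row 10 → PartNo = 3 ✓
(Color=X76, Supplier=66): row 11 → PartNo = 7 ✓
Every {Color, Supplier} value is associated with a single PartNo value, so {Color, Supplier} -> PartNo holds.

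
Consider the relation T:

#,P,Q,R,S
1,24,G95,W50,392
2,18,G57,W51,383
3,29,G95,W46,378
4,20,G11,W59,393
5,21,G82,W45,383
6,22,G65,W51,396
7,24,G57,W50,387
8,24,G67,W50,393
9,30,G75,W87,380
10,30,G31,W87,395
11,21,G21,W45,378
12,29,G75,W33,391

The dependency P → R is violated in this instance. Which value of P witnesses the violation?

29

P=24: rows 1, 7, 8 → R = W50, W50, W50 ✓
P=18: row 2 → R = W51 ✓
P=29: rows 3, 12 → R takes values {W46, W33} — violation
P=20: row 4 → R = W59 ✓
P=21: rows 5, 11 → R = W45, W45 ✓
P=22: row 6 → R = W51 ✓
P=30: rows 9, 10 → R = W87, W87 ✓
The only P value with inconsistent R is P=29.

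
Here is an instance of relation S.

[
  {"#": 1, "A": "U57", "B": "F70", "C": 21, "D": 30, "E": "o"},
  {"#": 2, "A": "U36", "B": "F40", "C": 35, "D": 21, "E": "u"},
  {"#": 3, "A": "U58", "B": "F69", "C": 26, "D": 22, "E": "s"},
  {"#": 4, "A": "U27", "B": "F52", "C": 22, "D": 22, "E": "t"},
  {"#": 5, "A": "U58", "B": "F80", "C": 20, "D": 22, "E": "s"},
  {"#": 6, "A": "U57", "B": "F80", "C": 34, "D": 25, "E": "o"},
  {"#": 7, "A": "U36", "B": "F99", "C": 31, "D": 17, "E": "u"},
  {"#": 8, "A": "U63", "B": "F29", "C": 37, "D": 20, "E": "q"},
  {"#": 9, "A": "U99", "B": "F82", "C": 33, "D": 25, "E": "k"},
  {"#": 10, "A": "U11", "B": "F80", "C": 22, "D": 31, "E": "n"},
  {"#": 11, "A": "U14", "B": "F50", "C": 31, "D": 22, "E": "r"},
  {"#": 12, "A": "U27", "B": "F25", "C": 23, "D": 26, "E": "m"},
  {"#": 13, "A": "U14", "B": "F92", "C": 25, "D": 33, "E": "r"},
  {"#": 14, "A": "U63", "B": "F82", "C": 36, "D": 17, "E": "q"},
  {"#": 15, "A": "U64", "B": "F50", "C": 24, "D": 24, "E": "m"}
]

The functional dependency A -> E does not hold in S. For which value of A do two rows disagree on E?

U27

A=U57: rows 1, 6 → E = o, o ✓
A=U36: rows 2, 7 → E = u, u ✓
A=U58: rows 3, 5 → E = s, s ✓
A=U27: rows 4, 12 → E takes values {t, m} — violation
A=U63: rows 8, 14 → E = q, q ✓
A=U99: row 9 → E = k ✓
A=U11: row 10 → E = n ✓
A=U14: rows 11, 13 → E = r, r ✓
A=U64: row 15 → E = m ✓
The only A value with inconsistent E is A=U27.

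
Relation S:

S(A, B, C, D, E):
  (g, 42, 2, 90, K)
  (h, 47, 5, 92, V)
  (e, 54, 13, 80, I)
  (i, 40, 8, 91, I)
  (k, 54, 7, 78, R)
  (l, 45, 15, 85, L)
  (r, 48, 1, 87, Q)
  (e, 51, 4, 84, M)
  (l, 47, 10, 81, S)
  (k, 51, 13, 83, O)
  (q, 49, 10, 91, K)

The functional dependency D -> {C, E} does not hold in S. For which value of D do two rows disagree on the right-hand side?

D=90: 1 row → {C,E} = (2, K) ✓
D=92: 1 row → {C,E} = (5, V) ✓
D=80: 1 row → {C,E} = (13, I) ✓
D=91: 2 rows → {C,E} takes values {(8, I), (10, K)} — violation
D=78: 1 row → {C,E} = (7, R) ✓
D=85: 1 row → {C,E} = (15, L) ✓
D=87: 1 row → {C,E} = (1, Q) ✓
D=84: 1 row → {C,E} = (4, M) ✓
D=81: 1 row → {C,E} = (10, S) ✓
D=83: 1 row → {C,E} = (13, O) ✓
The only D value with inconsistent RHS is D=91.

91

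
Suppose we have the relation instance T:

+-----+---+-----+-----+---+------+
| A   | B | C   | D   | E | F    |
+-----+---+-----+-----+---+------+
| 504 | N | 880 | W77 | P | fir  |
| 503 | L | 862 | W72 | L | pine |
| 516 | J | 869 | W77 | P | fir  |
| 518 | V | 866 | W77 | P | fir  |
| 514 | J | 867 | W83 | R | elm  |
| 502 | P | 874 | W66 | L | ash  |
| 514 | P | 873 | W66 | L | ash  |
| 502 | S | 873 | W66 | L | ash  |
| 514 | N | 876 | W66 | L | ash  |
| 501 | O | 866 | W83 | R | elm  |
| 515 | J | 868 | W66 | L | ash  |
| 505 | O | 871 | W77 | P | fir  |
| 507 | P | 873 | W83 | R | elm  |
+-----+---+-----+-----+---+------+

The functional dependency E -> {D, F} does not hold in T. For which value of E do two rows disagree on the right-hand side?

L

E=P: 4 rows → {D,F} = (W77, fir), (W77, fir), (W77, fir), (W77, fir) ✓
E=L: 6 rows → {D,F} takes values {(W72, pine), (W66, ash)} — violation
E=R: 3 rows → {D,F} = (W83, elm), (W83, elm), (W83, elm) ✓
The only E value with inconsistent RHS is E=L.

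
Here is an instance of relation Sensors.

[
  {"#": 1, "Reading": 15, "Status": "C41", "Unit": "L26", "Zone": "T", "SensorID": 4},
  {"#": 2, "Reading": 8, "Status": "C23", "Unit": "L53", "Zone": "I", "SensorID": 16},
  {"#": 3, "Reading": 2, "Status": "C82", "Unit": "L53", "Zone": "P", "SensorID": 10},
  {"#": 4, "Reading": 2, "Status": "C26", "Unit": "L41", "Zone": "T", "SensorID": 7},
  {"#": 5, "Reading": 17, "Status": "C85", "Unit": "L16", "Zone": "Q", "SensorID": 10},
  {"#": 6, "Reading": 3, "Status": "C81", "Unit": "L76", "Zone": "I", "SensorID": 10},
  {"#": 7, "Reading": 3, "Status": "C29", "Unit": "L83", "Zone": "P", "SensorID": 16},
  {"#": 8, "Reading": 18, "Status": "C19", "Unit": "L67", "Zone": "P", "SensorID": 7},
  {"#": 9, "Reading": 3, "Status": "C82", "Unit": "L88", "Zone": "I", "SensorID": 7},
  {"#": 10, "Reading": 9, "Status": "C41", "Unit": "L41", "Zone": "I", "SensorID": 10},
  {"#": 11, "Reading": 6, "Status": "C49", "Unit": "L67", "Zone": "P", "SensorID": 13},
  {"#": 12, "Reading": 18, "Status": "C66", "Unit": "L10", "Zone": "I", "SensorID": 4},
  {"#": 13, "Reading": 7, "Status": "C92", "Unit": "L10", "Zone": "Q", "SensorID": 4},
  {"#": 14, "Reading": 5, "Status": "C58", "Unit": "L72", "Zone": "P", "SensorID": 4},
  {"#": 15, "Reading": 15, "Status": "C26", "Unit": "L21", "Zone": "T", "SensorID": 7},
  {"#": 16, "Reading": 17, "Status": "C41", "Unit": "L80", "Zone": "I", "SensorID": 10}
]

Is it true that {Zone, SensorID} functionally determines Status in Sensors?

(Zone=T, SensorID=4): row 1 → Status = C41 ✓
(Zone=I, SensorID=16): row 2 → Status = C23 ✓
(Zone=P, SensorID=10): row 3 → Status = C82 ✓
(Zone=T, SensorID=7): rows 4, 15 → Status = C26, C26 ✓
(Zone=Q, SensorID=10): row 5 → Status = C85 ✓
(Zone=I, SensorID=10): rows 6, 10, 16 → Status takes values {C81, C41} — violation
(Zone=P, SensorID=16): row 7 → Status = C29 ✓
(Zone=P, SensorID=7): row 8 → Status = C19 ✓
(Zone=I, SensorID=7): row 9 → Status = C82 ✓
(Zone=P, SensorID=13): row 11 → Status = C49 ✓
(Zone=I, SensorID=4): row 12 → Status = C66 ✓
(Zone=Q, SensorID=4): row 13 → Status = C92 ✓
(Zone=P, SensorID=4): row 14 → Status = C58 ✓
Two rows agree on {Zone, SensorID} but differ on Status, so {Zone, SensorID} → Status does not hold.

No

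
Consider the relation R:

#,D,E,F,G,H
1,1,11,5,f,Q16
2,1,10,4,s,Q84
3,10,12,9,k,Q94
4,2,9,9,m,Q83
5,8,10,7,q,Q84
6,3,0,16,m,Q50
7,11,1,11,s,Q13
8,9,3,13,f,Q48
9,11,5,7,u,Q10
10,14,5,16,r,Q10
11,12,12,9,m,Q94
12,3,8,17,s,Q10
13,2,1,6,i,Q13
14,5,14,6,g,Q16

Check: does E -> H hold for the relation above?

Yes

E=11: row 1 → H = Q16 ✓
E=10: rows 2, 5 → H = Q84, Q84 ✓
E=12: rows 3, 11 → H = Q94, Q94 ✓
E=9: row 4 → H = Q83 ✓
E=0: row 6 → H = Q50 ✓
E=1: rows 7, 13 → H = Q13, Q13 ✓
E=3: row 8 → H = Q48 ✓
E=5: rows 9, 10 → H = Q10, Q10 ✓
E=8: row 12 → H = Q10 ✓
E=14: row 14 → H = Q16 ✓
Every E value is associated with a single H value, so E -> H holds.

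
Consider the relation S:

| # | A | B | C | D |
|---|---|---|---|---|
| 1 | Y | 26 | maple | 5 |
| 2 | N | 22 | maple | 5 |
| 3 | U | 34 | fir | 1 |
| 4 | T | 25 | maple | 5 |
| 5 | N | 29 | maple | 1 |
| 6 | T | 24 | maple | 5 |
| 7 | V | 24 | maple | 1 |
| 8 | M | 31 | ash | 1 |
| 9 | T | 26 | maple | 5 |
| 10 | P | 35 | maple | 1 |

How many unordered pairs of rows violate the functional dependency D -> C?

D=5: all 5 rows agree on C — 0 pairs.
D=1: violating pairs (3,5), (3,7), (3,8), (3,10), (5,8), (7,8), (8,10) — 7 pairs.

7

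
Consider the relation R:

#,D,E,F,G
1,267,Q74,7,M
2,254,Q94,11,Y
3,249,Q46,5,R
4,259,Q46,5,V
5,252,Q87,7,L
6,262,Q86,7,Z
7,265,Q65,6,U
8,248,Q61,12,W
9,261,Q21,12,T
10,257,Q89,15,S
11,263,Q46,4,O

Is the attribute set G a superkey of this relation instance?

Yes

All 11 rows have distinct G values, so G → (all attributes) holds and G is a superkey.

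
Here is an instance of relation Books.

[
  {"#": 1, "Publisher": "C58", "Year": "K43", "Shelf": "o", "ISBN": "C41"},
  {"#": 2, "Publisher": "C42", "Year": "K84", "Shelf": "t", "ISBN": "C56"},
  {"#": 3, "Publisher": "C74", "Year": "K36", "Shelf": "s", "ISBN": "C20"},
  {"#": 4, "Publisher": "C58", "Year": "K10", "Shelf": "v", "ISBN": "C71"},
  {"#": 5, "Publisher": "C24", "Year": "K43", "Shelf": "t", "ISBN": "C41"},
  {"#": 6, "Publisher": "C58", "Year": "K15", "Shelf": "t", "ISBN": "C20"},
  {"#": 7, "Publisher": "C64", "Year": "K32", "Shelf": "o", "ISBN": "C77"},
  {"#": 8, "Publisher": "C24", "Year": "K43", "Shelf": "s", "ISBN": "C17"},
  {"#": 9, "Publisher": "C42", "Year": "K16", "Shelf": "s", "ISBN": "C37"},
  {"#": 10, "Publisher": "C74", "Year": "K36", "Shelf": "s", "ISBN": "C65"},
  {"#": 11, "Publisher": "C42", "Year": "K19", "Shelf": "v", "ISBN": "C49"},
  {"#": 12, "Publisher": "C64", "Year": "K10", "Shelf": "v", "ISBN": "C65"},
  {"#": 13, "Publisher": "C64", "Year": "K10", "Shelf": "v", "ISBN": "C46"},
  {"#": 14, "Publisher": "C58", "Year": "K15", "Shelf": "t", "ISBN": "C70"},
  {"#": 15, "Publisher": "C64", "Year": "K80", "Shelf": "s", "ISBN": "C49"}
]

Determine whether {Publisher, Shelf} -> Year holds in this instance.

(Publisher=C58, Shelf=o): row 1 → Year = K43 ✓
(Publisher=C42, Shelf=t): row 2 → Year = K84 ✓
(Publisher=C74, Shelf=s): rows 3, 10 → Year = K36, K36 ✓
(Publisher=C58, Shelf=v): row 4 → Year = K10 ✓
(Publisher=C24, Shelf=t): row 5 → Year = K43 ✓
(Publisher=C58, Shelf=t): rows 6, 14 → Year = K15, K15 ✓
(Publisher=C64, Shelf=o): row 7 → Year = K32 ✓
(Publisher=C24, Shelf=s): row 8 → Year = K43 ✓
(Publisher=C42, Shelf=s): row 9 → Year = K16 ✓
(Publisher=C42, Shelf=v): row 11 → Year = K19 ✓
(Publisher=C64, Shelf=v): rows 12, 13 → Year = K10, K10 ✓
(Publisher=C64, Shelf=s): row 15 → Year = K80 ✓
Every {Publisher, Shelf} value is associated with a single Year value, so {Publisher, Shelf} -> Year holds.

Yes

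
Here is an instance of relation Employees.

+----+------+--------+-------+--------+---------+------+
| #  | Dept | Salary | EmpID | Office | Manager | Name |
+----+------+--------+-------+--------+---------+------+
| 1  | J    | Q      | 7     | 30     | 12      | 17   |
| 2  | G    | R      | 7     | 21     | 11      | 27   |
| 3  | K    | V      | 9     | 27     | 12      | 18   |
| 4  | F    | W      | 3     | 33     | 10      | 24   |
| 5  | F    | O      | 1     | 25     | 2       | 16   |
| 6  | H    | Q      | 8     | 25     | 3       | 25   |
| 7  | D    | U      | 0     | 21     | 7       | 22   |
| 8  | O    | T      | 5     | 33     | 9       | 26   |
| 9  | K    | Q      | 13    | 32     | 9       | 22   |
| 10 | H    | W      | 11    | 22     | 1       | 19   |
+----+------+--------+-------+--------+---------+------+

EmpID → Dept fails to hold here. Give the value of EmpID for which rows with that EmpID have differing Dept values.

7

EmpID=7: rows 1, 2 → Dept takes values {J, G} — violation
EmpID=9: row 3 → Dept = K ✓
EmpID=3: row 4 → Dept = F ✓
EmpID=1: row 5 → Dept = F ✓
EmpID=8: row 6 → Dept = H ✓
EmpID=0: row 7 → Dept = D ✓
EmpID=5: row 8 → Dept = O ✓
EmpID=13: row 9 → Dept = K ✓
EmpID=11: row 10 → Dept = H ✓
The only EmpID value with inconsistent Dept is EmpID=7.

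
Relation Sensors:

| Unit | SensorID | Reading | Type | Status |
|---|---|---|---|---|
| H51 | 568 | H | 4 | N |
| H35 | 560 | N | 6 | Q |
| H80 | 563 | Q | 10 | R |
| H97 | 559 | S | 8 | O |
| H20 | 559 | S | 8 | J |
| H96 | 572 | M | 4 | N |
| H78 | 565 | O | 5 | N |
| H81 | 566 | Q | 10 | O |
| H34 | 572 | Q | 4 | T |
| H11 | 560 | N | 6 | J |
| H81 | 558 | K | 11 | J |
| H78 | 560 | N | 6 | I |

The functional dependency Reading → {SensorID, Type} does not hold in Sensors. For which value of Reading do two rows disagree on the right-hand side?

Q

Reading=H: 1 row → {SensorID,Type} = (568, 4) ✓
Reading=N: 3 rows → {SensorID,Type} = (560, 6), (560, 6), (560, 6) ✓
Reading=Q: 3 rows → {SensorID,Type} takes values {(563, 10), (566, 10), (572, 4)} — violation
Reading=S: 2 rows → {SensorID,Type} = (559, 8), (559, 8) ✓
Reading=M: 1 row → {SensorID,Type} = (572, 4) ✓
Reading=O: 1 row → {SensorID,Type} = (565, 5) ✓
Reading=K: 1 row → {SensorID,Type} = (558, 11) ✓
The only Reading value with inconsistent RHS is Reading=Q.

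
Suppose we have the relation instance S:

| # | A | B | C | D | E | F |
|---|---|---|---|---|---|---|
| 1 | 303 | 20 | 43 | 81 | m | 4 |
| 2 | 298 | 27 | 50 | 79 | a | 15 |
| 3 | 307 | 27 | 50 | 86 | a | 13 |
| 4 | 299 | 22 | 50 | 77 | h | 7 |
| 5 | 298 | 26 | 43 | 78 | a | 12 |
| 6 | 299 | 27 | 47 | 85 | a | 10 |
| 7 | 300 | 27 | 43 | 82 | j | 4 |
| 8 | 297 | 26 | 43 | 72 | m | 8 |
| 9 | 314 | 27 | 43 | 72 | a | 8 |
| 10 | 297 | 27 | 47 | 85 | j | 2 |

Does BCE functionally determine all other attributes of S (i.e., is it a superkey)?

No

Rows 2 and 3 have the same BCE value (B=27, C=50, E=a) but are distinct tuples, so BCE does not determine every attribute — not a superkey.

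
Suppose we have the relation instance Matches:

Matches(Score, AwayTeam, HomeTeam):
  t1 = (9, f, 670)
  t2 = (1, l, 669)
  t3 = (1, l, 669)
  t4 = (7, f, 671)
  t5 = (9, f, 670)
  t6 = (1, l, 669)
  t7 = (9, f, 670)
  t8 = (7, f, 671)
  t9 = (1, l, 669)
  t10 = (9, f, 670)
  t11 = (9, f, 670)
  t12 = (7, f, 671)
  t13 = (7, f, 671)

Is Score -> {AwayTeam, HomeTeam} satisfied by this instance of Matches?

Yes

Score=9: rows 1, 5, 7, 10, 11 → {AwayTeam,HomeTeam} = (f, 670), (f, 670), (f, 670), (f, 670), (f, 670) ✓
Score=1: rows 2, 3, 6, 9 → {AwayTeam,HomeTeam} = (l, 669), (l, 669), (l, 669), (l, 669) ✓
Score=7: rows 4, 8, 12, 13 → {AwayTeam,HomeTeam} = (f, 671), (f, 671), (f, 671), (f, 671) ✓
Every Score value is associated with a single {AwayTeam, HomeTeam} value, so Score -> {AwayTeam, HomeTeam} holds.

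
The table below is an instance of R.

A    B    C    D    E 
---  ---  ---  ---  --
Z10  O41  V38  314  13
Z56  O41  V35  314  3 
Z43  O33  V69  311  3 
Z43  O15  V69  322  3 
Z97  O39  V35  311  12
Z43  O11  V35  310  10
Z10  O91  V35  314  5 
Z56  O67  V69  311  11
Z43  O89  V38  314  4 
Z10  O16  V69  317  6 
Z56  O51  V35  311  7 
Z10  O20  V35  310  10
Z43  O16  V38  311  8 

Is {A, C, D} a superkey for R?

All 13 rows have distinct {A, C, D} values, so {A, C, D} → (all attributes) holds and {A, C, D} is a superkey.

Yes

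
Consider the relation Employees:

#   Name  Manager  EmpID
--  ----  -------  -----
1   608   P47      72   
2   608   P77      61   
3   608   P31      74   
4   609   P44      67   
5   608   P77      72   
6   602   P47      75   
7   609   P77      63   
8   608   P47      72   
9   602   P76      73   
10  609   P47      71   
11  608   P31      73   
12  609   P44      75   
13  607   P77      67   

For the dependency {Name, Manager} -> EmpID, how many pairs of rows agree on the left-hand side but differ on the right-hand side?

3

(Name=608, Manager=P47): all 2 rows agree on EmpID — 0 pairs.
(Name=608, Manager=P77): violating pairs (2,5) — 1 pair.
(Name=608, Manager=P31): violating pairs (3,11) — 1 pair.
(Name=609, Manager=P44): violating pairs (4,12) — 1 pair.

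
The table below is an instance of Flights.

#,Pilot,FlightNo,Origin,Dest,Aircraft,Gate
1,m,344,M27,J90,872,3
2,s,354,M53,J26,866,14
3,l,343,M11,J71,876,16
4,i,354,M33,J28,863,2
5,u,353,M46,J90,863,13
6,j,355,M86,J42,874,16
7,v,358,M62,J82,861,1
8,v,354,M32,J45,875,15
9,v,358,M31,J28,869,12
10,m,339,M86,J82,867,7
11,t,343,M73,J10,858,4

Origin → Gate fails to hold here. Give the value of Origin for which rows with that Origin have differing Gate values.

Origin=M27: row 1 → Gate = 3 ✓
Origin=M53: row 2 → Gate = 14 ✓
Origin=M11: row 3 → Gate = 16 ✓
Origin=M33: row 4 → Gate = 2 ✓
Origin=M46: row 5 → Gate = 13 ✓
Origin=M86: rows 6, 10 → Gate takes values {16, 7} — violation
Origin=M62: row 7 → Gate = 1 ✓
Origin=M32: row 8 → Gate = 15 ✓
Origin=M31: row 9 → Gate = 12 ✓
Origin=M73: row 11 → Gate = 4 ✓
The only Origin value with inconsistent Gate is Origin=M86.

M86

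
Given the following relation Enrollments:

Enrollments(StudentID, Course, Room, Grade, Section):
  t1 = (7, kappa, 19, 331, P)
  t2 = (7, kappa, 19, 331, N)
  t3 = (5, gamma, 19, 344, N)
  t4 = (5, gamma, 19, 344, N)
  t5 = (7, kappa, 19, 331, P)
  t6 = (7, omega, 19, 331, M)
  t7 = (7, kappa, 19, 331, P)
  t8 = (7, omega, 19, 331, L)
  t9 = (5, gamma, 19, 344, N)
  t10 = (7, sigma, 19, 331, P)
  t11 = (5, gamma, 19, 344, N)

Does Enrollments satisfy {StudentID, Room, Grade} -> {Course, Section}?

(StudentID=7, Room=19, Grade=331): rows 1, 2, 5, 6, 7, 8, 10 → {Course,Section} takes values {(kappa, P), (kappa, N), (omega, M), (omega, L), (sigma, P)} — violation
(StudentID=5, Room=19, Grade=344): rows 3, 4, 9, 11 → {Course,Section} = (gamma, N), (gamma, N), (gamma, N), (gamma, N) ✓
Two rows agree on {StudentID, Room, Grade} but differ on {Course, Section}, so {StudentID, Room, Grade} -> {Course, Section} does not hold.

No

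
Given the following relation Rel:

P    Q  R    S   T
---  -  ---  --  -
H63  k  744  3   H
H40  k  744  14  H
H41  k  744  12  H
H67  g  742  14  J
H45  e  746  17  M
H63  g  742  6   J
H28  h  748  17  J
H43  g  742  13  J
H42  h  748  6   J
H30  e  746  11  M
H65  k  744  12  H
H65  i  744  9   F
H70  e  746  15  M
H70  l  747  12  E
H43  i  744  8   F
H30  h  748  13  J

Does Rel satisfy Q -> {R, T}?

Yes

Q=k: 4 rows → {R,T} = (744, H), (744, H), (744, H), (744, H) ✓
Q=g: 3 rows → {R,T} = (742, J), (742, J), (742, J) ✓
Q=e: 3 rows → {R,T} = (746, M), (746, M), (746, M) ✓
Q=h: 3 rows → {R,T} = (748, J), (748, J), (748, J) ✓
Q=i: 2 rows → {R,T} = (744, F), (744, F) ✓
Q=l: 1 row → {R,T} = (747, E) ✓
Every Q value is associated with a single {R, T} value, so Q -> {R, T} holds.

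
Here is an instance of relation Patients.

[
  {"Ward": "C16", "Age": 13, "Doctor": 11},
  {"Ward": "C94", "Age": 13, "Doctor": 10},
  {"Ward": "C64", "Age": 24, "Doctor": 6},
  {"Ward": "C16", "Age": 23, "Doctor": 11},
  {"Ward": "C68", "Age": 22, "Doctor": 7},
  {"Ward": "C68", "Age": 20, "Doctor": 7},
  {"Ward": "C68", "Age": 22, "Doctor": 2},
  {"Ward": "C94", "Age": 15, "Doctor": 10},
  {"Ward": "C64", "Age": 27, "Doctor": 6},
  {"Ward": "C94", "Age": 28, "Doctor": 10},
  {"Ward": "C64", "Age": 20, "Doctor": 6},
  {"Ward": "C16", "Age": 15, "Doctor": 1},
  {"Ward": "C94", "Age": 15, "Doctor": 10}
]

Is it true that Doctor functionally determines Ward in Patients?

Doctor=11: 2 rows → Ward = C16, C16 ✓
Doctor=10: 4 rows → Ward = C94, C94, C94, C94 ✓
Doctor=6: 3 rows → Ward = C64, C64, C64 ✓
Doctor=7: 2 rows → Ward = C68, C68 ✓
Doctor=2: 1 row → Ward = C68 ✓
Doctor=1: 1 row → Ward = C16 ✓
Every Doctor value is associated with a single Ward value, so Doctor -> Ward holds.

Yes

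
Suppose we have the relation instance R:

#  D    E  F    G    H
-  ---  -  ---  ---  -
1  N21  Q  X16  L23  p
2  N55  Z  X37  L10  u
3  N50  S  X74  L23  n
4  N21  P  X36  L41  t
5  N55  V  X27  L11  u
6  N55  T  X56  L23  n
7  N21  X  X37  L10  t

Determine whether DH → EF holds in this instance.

(D=N21, H=p): row 1 → {E,F} = (Q, X16) ✓
(D=N55, H=u): rows 2, 5 → {E,F} takes values {(Z, X37), (V, X27)} — violation
(D=N50, H=n): row 3 → {E,F} = (S, X74) ✓
(D=N21, H=t): rows 4, 7 → {E,F} takes values {(P, X36), (X, X37)} — violation
(D=N55, H=n): row 6 → {E,F} = (T, X56) ✓
Two rows agree on DH but differ on EF, so DH → EF does not hold.

No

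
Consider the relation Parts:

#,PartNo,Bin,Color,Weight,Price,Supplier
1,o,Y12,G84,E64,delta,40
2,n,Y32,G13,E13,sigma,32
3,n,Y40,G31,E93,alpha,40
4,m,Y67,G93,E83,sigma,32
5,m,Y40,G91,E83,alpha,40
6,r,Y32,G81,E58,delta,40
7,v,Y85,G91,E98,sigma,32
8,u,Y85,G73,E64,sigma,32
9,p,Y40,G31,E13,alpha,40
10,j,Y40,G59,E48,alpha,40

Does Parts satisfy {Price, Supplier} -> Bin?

No

(Price=delta, Supplier=40): rows 1, 6 → Bin takes values {Y12, Y32} — violation
(Price=sigma, Supplier=32): rows 2, 4, 7, 8 → Bin takes values {Y32, Y67, Y85} — violation
(Price=alpha, Supplier=40): rows 3, 5, 9, 10 → Bin = Y40, Y40, Y40, Y40 ✓
Two rows agree on {Price, Supplier} but differ on Bin, so {Price, Supplier} -> Bin does not hold.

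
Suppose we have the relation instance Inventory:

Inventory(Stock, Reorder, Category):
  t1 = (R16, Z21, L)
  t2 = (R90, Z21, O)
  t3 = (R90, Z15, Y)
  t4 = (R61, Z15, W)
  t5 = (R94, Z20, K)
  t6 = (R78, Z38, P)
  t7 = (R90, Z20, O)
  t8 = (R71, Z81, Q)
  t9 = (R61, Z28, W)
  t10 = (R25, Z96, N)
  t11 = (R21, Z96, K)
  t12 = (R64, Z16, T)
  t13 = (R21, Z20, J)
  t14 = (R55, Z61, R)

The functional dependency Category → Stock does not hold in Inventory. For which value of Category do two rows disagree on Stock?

K

Category=L: row 1 → Stock = R16 ✓
Category=O: rows 2, 7 → Stock = R90, R90 ✓
Category=Y: row 3 → Stock = R90 ✓
Category=W: rows 4, 9 → Stock = R61, R61 ✓
Category=K: rows 5, 11 → Stock takes values {R94, R21} — violation
Category=P: row 6 → Stock = R78 ✓
Category=Q: row 8 → Stock = R71 ✓
Category=N: row 10 → Stock = R25 ✓
Category=T: row 12 → Stock = R64 ✓
Category=J: row 13 → Stock = R21 ✓
Category=R: row 14 → Stock = R55 ✓
The only Category value with inconsistent Stock is Category=K.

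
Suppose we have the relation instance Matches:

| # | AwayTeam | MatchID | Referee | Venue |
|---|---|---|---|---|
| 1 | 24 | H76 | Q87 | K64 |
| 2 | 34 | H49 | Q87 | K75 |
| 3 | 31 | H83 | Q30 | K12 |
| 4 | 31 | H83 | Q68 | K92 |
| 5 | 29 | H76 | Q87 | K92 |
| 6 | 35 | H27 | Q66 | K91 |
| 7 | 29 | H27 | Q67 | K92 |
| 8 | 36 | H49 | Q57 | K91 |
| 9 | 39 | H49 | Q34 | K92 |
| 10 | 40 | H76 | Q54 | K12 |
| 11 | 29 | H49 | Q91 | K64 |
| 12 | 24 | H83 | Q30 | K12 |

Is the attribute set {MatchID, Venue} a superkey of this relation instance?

No

Rows 3 and 12 have the same {MatchID, Venue} value (MatchID=H83, Venue=K12) but are distinct tuples, so {MatchID, Venue} does not determine every attribute — not a superkey.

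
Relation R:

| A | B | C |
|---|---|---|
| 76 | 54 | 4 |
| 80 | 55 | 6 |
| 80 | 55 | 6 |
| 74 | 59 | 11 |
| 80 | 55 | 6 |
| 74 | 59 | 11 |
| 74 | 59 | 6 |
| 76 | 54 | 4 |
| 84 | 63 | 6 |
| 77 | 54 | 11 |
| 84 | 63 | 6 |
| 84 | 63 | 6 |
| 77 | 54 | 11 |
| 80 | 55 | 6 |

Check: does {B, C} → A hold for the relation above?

(B=54, C=4): 2 rows → A = 76, 76 ✓
(B=55, C=6): 4 rows → A = 80, 80, 80, 80 ✓
(B=59, C=11): 2 rows → A = 74, 74 ✓
(B=59, C=6): 1 row → A = 74 ✓
(B=63, C=6): 3 rows → A = 84, 84, 84 ✓
(B=54, C=11): 2 rows → A = 77, 77 ✓
Every {B, C} value is associated with a single A value, so {B, C} → A holds.

Yes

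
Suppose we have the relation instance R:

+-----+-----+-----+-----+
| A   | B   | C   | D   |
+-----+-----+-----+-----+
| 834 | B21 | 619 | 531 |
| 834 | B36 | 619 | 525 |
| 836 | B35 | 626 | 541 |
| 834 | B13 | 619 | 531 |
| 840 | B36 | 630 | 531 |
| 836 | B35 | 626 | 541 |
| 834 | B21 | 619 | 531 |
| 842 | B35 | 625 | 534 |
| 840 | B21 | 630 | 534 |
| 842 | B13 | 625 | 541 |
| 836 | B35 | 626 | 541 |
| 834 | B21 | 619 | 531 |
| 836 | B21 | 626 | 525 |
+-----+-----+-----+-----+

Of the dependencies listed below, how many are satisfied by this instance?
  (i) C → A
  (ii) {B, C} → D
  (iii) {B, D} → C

3

(i) C → A: every LHS value maps to a single RHS value — holds.
(ii) {B, C} → D: every LHS value maps to a single RHS value — holds.
(iii) {B, D} → C: every LHS value maps to a single RHS value — holds.
3 of the 3 dependencies hold.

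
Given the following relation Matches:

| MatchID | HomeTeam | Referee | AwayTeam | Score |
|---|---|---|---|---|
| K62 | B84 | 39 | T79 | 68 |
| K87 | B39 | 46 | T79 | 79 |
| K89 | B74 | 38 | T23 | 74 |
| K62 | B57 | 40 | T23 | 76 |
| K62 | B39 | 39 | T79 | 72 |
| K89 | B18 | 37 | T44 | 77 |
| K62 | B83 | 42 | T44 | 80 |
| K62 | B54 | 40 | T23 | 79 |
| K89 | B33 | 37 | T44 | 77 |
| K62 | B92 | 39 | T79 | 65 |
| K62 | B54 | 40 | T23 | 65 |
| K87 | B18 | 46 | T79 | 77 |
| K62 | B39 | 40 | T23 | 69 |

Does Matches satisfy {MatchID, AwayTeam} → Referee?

Yes

(MatchID=K62, AwayTeam=T79): 3 rows → Referee = 39, 39, 39 ✓
(MatchID=K87, AwayTeam=T79): 2 rows → Referee = 46, 46 ✓
(MatchID=K89, AwayTeam=T23): 1 row → Referee = 38 ✓
(MatchID=K62, AwayTeam=T23): 4 rows → Referee = 40, 40, 40, 40 ✓
(MatchID=K89, AwayTeam=T44): 2 rows → Referee = 37, 37 ✓
(MatchID=K62, AwayTeam=T44): 1 row → Referee = 42 ✓
Every {MatchID, AwayTeam} value is associated with a single Referee value, so {MatchID, AwayTeam} → Referee holds.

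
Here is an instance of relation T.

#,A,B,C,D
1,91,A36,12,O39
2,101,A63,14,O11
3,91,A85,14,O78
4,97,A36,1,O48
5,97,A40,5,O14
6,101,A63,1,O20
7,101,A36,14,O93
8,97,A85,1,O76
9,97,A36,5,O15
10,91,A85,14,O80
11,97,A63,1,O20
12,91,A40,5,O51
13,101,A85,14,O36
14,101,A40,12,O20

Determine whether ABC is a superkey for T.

No

Rows 3 and 10 have the same ABC value (A=91, B=A85, C=14) but are distinct tuples, so ABC does not determine every attribute — not a superkey.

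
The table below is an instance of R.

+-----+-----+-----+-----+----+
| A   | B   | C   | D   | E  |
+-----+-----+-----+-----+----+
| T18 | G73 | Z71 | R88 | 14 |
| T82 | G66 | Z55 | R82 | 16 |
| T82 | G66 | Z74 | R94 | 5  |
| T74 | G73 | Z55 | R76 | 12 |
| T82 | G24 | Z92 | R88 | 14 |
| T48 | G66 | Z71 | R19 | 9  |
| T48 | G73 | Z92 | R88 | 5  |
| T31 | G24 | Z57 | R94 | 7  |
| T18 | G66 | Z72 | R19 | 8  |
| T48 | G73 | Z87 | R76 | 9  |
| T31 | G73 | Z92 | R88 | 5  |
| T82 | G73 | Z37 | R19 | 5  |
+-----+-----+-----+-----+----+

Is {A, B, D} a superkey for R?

All 12 rows have distinct {A, B, D} values, so {A, B, D} → (all attributes) holds and {A, B, D} is a superkey.

Yes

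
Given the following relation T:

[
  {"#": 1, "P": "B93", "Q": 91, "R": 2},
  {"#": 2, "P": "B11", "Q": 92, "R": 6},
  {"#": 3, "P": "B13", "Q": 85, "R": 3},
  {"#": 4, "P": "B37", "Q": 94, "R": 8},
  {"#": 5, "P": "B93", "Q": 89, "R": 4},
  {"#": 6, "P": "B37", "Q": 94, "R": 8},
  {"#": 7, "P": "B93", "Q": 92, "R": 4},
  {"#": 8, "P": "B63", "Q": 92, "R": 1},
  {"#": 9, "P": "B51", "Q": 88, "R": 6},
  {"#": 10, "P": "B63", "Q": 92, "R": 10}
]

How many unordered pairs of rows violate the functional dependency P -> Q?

3

P=B93: violating pairs (1,5), (1,7), (5,7) — 3 pairs.
P=B37: all 2 rows agree on Q — 0 pairs.
P=B63: all 2 rows agree on Q — 0 pairs.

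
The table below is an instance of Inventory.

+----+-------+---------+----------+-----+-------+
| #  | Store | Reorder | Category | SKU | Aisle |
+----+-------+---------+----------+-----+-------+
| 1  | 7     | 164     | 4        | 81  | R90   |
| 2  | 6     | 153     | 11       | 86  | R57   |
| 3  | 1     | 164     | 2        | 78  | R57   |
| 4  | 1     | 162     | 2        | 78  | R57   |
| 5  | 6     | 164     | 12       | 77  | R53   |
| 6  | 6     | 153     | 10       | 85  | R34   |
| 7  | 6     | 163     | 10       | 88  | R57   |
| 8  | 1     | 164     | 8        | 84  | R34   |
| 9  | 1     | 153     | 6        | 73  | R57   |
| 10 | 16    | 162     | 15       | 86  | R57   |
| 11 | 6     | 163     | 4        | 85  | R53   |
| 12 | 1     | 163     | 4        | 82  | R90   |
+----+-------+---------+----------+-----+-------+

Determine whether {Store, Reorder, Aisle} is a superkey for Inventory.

All 12 rows have distinct {Store, Reorder, Aisle} values, so {Store, Reorder, Aisle} → (all attributes) holds and {Store, Reorder, Aisle} is a superkey.

Yes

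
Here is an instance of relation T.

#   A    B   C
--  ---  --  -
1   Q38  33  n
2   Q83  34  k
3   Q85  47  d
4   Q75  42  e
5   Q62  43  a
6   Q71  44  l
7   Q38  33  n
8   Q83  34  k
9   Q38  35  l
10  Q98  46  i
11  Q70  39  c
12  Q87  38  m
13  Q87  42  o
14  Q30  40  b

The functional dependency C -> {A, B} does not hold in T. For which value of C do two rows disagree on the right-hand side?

l

C=n: rows 1, 7 → {A,B} = (Q38, 33), (Q38, 33) ✓
C=k: rows 2, 8 → {A,B} = (Q83, 34), (Q83, 34) ✓
C=d: row 3 → {A,B} = (Q85, 47) ✓
C=e: row 4 → {A,B} = (Q75, 42) ✓
C=a: row 5 → {A,B} = (Q62, 43) ✓
C=l: rows 6, 9 → {A,B} takes values {(Q71, 44), (Q38, 35)} — violation
C=i: row 10 → {A,B} = (Q98, 46) ✓
C=c: row 11 → {A,B} = (Q70, 39) ✓
C=m: row 12 → {A,B} = (Q87, 38) ✓
C=o: row 13 → {A,B} = (Q87, 42) ✓
C=b: row 14 → {A,B} = (Q30, 40) ✓
The only C value with inconsistent RHS is C=l.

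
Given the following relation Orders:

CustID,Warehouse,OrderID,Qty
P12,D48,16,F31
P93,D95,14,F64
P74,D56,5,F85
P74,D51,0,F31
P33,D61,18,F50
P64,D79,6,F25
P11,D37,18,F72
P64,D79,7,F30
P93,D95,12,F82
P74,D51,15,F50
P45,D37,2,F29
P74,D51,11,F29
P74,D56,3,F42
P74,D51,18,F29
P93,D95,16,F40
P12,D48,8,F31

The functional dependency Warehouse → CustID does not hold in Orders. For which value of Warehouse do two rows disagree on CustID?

D37

Warehouse=D48: 2 rows → CustID = P12, P12 ✓
Warehouse=D95: 3 rows → CustID = P93, P93, P93 ✓
Warehouse=D56: 2 rows → CustID = P74, P74 ✓
Warehouse=D51: 4 rows → CustID = P74, P74, P74, P74 ✓
Warehouse=D61: 1 row → CustID = P33 ✓
Warehouse=D79: 2 rows → CustID = P64, P64 ✓
Warehouse=D37: 2 rows → CustID takes values {P11, P45} — violation
The only Warehouse value with inconsistent CustID is Warehouse=D37.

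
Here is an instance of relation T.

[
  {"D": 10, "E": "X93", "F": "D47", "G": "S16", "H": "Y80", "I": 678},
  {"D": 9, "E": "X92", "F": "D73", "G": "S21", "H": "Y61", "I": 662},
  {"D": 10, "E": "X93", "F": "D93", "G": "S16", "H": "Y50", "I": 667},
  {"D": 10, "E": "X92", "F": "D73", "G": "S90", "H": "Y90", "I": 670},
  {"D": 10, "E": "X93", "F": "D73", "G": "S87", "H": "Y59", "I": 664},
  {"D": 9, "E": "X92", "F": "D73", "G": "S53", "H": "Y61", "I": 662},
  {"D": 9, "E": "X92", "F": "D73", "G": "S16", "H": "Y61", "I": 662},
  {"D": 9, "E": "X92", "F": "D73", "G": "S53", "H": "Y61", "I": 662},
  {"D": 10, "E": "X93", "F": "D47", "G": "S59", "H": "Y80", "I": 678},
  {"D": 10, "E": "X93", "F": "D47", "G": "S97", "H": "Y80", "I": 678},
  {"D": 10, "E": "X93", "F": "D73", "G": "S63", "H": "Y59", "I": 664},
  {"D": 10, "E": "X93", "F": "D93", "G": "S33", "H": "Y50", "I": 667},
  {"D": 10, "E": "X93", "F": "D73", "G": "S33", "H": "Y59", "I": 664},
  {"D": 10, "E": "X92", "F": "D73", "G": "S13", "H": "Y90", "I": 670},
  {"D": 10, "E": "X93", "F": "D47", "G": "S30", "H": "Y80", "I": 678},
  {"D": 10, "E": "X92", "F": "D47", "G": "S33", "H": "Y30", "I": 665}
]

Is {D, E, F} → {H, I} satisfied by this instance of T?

(D=10, E=X93, F=D47): 4 rows → {H,I} = (Y80, 678), (Y80, 678), (Y80, 678), (Y80, 678) ✓
(D=9, E=X92, F=D73): 4 rows → {H,I} = (Y61, 662), (Y61, 662), (Y61, 662), (Y61, 662) ✓
(D=10, E=X93, F=D93): 2 rows → {H,I} = (Y50, 667), (Y50, 667) ✓
(D=10, E=X92, F=D73): 2 rows → {H,I} = (Y90, 670), (Y90, 670) ✓
(D=10, E=X93, F=D73): 3 rows → {H,I} = (Y59, 664), (Y59, 664), (Y59, 664) ✓
(D=10, E=X92, F=D47): 1 row → {H,I} = (Y30, 665) ✓
Every {D, E, F} value is associated with a single {H, I} value, so {D, E, F} → {H, I} holds.

Yes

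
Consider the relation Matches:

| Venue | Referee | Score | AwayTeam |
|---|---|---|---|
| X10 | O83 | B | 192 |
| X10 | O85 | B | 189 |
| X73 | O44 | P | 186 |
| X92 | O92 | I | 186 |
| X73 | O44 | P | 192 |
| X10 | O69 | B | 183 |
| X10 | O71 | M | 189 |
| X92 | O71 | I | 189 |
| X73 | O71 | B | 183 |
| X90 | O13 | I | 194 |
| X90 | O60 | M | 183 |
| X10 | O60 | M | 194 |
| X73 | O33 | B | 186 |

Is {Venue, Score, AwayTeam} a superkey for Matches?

All 13 rows have distinct {Venue, Score, AwayTeam} values, so {Venue, Score, AwayTeam} → (all attributes) holds and {Venue, Score, AwayTeam} is a superkey.

Yes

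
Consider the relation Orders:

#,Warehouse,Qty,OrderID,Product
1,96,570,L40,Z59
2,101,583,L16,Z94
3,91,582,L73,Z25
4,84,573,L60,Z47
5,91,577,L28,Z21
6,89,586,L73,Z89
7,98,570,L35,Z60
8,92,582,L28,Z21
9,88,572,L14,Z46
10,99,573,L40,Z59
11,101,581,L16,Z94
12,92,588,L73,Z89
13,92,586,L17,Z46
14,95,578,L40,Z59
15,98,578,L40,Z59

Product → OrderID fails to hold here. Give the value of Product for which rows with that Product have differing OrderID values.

Product=Z59: rows 1, 10, 14, 15 → OrderID = L40, L40, L40, L40 ✓
Product=Z94: rows 2, 11 → OrderID = L16, L16 ✓
Product=Z25: row 3 → OrderID = L73 ✓
Product=Z47: row 4 → OrderID = L60 ✓
Product=Z21: rows 5, 8 → OrderID = L28, L28 ✓
Product=Z89: rows 6, 12 → OrderID = L73, L73 ✓
Product=Z60: row 7 → OrderID = L35 ✓
Product=Z46: rows 9, 13 → OrderID takes values {L14, L17} — violation
The only Product value with inconsistent OrderID is Product=Z46.

Z46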